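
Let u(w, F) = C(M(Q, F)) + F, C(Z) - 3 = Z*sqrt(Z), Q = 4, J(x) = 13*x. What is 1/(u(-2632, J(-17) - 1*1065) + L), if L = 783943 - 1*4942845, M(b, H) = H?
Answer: I/(-4160185*I + 1286*sqrt(1286)) ≈ -2.4034e-7 + 2.6643e-9*I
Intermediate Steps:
C(Z) = 3 + Z**(3/2) (C(Z) = 3 + Z*sqrt(Z) = 3 + Z**(3/2))
u(w, F) = 3 + F + F**(3/2) (u(w, F) = (3 + F**(3/2)) + F = 3 + F + F**(3/2))
L = -4158902 (L = 783943 - 4942845 = -4158902)
1/(u(-2632, J(-17) - 1*1065) + L) = 1/((3 + (13*(-17) - 1*1065) + (13*(-17) - 1*1065)**(3/2)) - 4158902) = 1/((3 + (-221 - 1065) + (-221 - 1065)**(3/2)) - 4158902) = 1/((3 - 1286 + (-1286)**(3/2)) - 4158902) = 1/((3 - 1286 - 1286*I*sqrt(1286)) - 4158902) = 1/((-1283 - 1286*I*sqrt(1286)) - 4158902) = 1/(-4160185 - 1286*I*sqrt(1286))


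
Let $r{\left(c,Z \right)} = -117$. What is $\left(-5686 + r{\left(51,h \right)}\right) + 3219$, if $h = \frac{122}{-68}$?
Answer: $-2584$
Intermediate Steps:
$h = - \frac{61}{34}$ ($h = 122 \left(- \frac{1}{68}\right) = - \frac{61}{34} \approx -1.7941$)
$\left(-5686 + r{\left(51,h \right)}\right) + 3219 = \left(-5686 - 117\right) + 3219 = -5803 + 3219 = -2584$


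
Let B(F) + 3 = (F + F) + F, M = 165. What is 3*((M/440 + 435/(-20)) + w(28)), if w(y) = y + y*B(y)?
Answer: 54591/8 ≈ 6823.9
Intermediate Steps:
B(F) = -3 + 3*F (B(F) = -3 + ((F + F) + F) = -3 + (2*F + F) = -3 + 3*F)
w(y) = y + y*(-3 + 3*y)
3*((M/440 + 435/(-20)) + w(28)) = 3*((165/440 + 435/(-20)) + 28*(-2 + 3*28)) = 3*((165*(1/440) + 435*(-1/20)) + 28*(-2 + 84)) = 3*((3/8 - 87/4) + 28*82) = 3*(-171/8 + 2296) = 3*(18197/8) = 54591/8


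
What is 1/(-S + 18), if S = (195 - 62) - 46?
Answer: -1/69 ≈ -0.014493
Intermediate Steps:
S = 87 (S = 133 - 46 = 87)
1/(-S + 18) = 1/(-1*87 + 18) = 1/(-87 + 18) = 1/(-69) = -1/69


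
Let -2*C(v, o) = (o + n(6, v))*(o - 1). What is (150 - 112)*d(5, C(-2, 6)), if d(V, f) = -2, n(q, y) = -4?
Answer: -76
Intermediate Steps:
C(v, o) = -(-1 + o)*(-4 + o)/2 (C(v, o) = -(o - 4)*(o - 1)/2 = -(-4 + o)*(-1 + o)/2 = -(-1 + o)*(-4 + o)/2)
(150 - 112)*d(5, C(-2, 6)) = (150 - 112)*(-2) = 38*(-2) = -76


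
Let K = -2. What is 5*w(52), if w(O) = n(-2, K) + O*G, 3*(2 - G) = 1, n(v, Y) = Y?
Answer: 1270/3 ≈ 423.33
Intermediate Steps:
G = 5/3 (G = 2 - 1/3*1 = 2 - 1/3 = 5/3 ≈ 1.6667)
w(O) = -2 + 5*O/3 (w(O) = -2 + O*(5/3) = -2 + 5*O/3)
5*w(52) = 5*(-2 + (5/3)*52) = 5*(-2 + 260/3) = 5*(254/3) = 1270/3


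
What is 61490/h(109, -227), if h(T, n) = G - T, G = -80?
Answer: -61490/189 ≈ -325.34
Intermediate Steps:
h(T, n) = -80 - T
61490/h(109, -227) = 61490/(-80 - 1*109) = 61490/(-80 - 109) = 61490/(-189) = 61490*(-1/189) = -61490/189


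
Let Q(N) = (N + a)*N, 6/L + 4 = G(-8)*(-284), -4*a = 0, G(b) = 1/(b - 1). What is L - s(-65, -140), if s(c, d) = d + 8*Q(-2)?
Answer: 13419/124 ≈ 108.22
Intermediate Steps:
G(b) = 1/(-1 + b)
a = 0 (a = -1/4*0 = 0)
L = 27/124 (L = 6/(-4 - 284/(-1 - 8)) = 6/(-4 - 284/(-9)) = 6/(-4 - 1/9*(-284)) = 6/(-4 + 284/9) = 6/(248/9) = 6*(9/248) = 27/124 ≈ 0.21774)
Q(N) = N**2 (Q(N) = (N + 0)*N = N*N = N**2)
s(c, d) = 32 + d (s(c, d) = d + 8*(-2)**2 = d + 8*4 = d + 32 = 32 + d)
L - s(-65, -140) = 27/124 - (32 - 140) = 27/124 - 1*(-108) = 27/124 + 108 = 13419/124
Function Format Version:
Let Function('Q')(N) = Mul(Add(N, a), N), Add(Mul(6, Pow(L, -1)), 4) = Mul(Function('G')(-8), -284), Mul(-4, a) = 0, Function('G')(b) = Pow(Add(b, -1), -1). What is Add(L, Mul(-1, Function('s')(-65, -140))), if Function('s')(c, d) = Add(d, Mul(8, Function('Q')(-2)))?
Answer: Rational(13419, 124) ≈ 108.22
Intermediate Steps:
Function('G')(b) = Pow(Add(-1, b), -1)
a = 0 (a = Mul(Rational(-1, 4), 0) = 0)
L = Rational(27, 124) (L = Mul(6, Pow(Add(-4, Mul(Pow(Add(-1, -8), -1), -284)), -1)) = Mul(6, Pow(Add(-4, Mul(Pow(-9, -1), -284)), -1)) = Mul(6, Pow(Add(-4, Mul(Rational(-1, 9), -284)), -1)) = Mul(6, Pow(Add(-4, Rational(284, 9)), -1)) = Mul(6, Pow(Rational(248, 9), -1)) = Mul(6, Rational(9, 248)) = Rational(27, 124) ≈ 0.21774)
Function('Q')(N) = Pow(N, 2) (Function('Q')(N) = Mul(Add(N, 0), N) = Mul(N, N) = Pow(N, 2))
Function('s')(c, d) = Add(32, d) (Function('s')(c, d) = Add(d, Mul(8, Pow(-2, 2))) = Add(d, Mul(8, 4)) = Add(d, 32) = Add(32, d))
Add(L, Mul(-1, Function('s')(-65, -140))) = Add(Rational(27, 124), Mul(-1, Add(32, -140))) = Add(Rational(27, 124), Mul(-1, -108)) = Add(Rational(27, 124), 108) = Rational(13419, 124)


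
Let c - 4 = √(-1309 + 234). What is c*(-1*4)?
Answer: -16 - 20*I*√43 ≈ -16.0 - 131.15*I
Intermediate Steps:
c = 4 + 5*I*√43 (c = 4 + √(-1309 + 234) = 4 + √(-1075) = 4 + 5*I*√43 ≈ 4.0 + 32.787*I)
c*(-1*4) = (4 + 5*I*√43)*(-1*4) = (4 + 5*I*√43)*(-4) = -16 - 20*I*√43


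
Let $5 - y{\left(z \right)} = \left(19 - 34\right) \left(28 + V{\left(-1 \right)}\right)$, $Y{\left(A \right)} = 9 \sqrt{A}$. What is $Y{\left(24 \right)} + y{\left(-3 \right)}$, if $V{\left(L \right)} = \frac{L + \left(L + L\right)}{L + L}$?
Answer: $\frac{895}{2} + 18 \sqrt{6} \approx 491.59$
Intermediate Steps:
$V{\left(L \right)} = \frac{3}{2}$ ($V{\left(L \right)} = \frac{L + 2 L}{2 L} = 3 L \frac{1}{2 L} = \frac{3}{2}$)
$y{\left(z \right)} = \frac{895}{2}$ ($y{\left(z \right)} = 5 - \left(19 - 34\right) \left(28 + \frac{3}{2}\right) = 5 - \left(-15\right) \frac{59}{2} = 5 - - \frac{885}{2} = 5 + \frac{885}{2} = \frac{895}{2}$)
$Y{\left(24 \right)} + y{\left(-3 \right)} = 9 \sqrt{24} + \frac{895}{2} = 9 \cdot 2 \sqrt{6} + \frac{895}{2} = 18 \sqrt{6} + \frac{895}{2} = \frac{895}{2} + 18 \sqrt{6}$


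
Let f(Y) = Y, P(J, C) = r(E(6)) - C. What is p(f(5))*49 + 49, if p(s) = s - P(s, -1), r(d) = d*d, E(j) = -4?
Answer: -539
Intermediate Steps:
r(d) = d²
P(J, C) = 16 - C (P(J, C) = (-4)² - C = 16 - C)
p(s) = -17 + s (p(s) = s - (16 - 1*(-1)) = s - (16 + 1) = s - 1*17 = s - 17 = -17 + s)
p(f(5))*49 + 49 = (-17 + 5)*49 + 49 = -12*49 + 49 = -588 + 49 = -539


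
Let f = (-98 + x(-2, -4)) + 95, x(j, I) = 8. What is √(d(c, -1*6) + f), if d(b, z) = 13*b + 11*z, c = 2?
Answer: I*√35 ≈ 5.9161*I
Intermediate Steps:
d(b, z) = 11*z + 13*b
f = 5 (f = (-98 + 8) + 95 = -90 + 95 = 5)
√(d(c, -1*6) + f) = √((11*(-1*6) + 13*2) + 5) = √((11*(-6) + 26) + 5) = √((-66 + 26) + 5) = √(-40 + 5) = √(-35) = I*√35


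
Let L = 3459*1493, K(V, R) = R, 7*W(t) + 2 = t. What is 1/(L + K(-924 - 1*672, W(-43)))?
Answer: 7/36149964 ≈ 1.9364e-7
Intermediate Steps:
W(t) = -2/7 + t/7
L = 5164287
1/(L + K(-924 - 1*672, W(-43))) = 1/(5164287 + (-2/7 + (1/7)*(-43))) = 1/(5164287 + (-2/7 - 43/7)) = 1/(5164287 - 45/7) = 1/(36149964/7) = 7/36149964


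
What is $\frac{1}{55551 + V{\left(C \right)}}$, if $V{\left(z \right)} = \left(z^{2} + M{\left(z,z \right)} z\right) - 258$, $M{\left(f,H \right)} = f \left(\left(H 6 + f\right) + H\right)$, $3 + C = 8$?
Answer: $\frac{1}{56318} \approx 1.7756 \cdot 10^{-5}$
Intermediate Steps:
$C = 5$ ($C = -3 + 8 = 5$)
$M{\left(f,H \right)} = f \left(f + 7 H\right)$ ($M{\left(f,H \right)} = f \left(\left(6 H + f\right) + H\right) = f \left(\left(f + 6 H\right) + H\right) = f \left(f + 7 H\right)$)
$V{\left(z \right)} = -258 + z^{2} + 8 z^{3}$ ($V{\left(z \right)} = \left(z^{2} + z \left(z + 7 z\right) z\right) - 258 = \left(z^{2} + z 8 z z\right) - 258 = \left(z^{2} + 8 z^{2} z\right) - 258 = \left(z^{2} + 8 z^{3}\right) - 258 = -258 + z^{2} + 8 z^{3}$)
$\frac{1}{55551 + V{\left(C \right)}} = \frac{1}{55551 + \left(-258 + 5^{2} + 8 \cdot 5^{3}\right)} = \frac{1}{55551 + \left(-258 + 25 + 8 \cdot 125\right)} = \frac{1}{55551 + \left(-258 + 25 + 1000\right)} = \frac{1}{55551 + 767} = \frac{1}{56318}$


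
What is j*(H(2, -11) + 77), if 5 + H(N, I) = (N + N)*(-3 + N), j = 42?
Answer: 2856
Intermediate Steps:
H(N, I) = -5 + 2*N*(-3 + N) (H(N, I) = -5 + (N + N)*(-3 + N) = -5 + (2*N)*(-3 + N) = -5 + 2*N*(-3 + N))
j*(H(2, -11) + 77) = 42*((-5 - 6*2 + 2*2**2) + 77) = 42*((-5 - 12 + 2*4) + 77) = 42*((-5 - 12 + 8) + 77) = 42*(-9 + 77) = 42*68 = 2856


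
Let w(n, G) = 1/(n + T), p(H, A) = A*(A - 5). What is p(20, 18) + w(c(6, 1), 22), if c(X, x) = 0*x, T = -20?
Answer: 4679/20 ≈ 233.95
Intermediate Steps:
c(X, x) = 0
p(H, A) = A*(-5 + A)
w(n, G) = 1/(-20 + n) (w(n, G) = 1/(n - 20) = 1/(-20 + n))
p(20, 18) + w(c(6, 1), 22) = 18*(-5 + 18) + 1/(-20 + 0) = 18*13 + 1/(-20) = 234 - 1/20 = 4679/20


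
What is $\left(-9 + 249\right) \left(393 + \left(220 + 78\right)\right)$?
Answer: $165840$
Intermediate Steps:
$\left(-9 + 249\right) \left(393 + \left(220 + 78\right)\right) = 240 \left(393 + 298\right) = 240 \cdot 691 = 165840$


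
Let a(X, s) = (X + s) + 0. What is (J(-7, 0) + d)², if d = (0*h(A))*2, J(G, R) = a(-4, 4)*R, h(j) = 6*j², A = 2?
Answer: 0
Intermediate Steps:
a(X, s) = X + s
J(G, R) = 0 (J(G, R) = (-4 + 4)*R = 0*R = 0)
d = 0 (d = (0*(6*2²))*2 = (0*(6*4))*2 = (0*24)*2 = 0*2 = 0)
(J(-7, 0) + d)² = (0 + 0)² = 0² = 0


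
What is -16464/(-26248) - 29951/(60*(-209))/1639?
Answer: 42396466711/67434589860 ≈ 0.62871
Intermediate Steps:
-16464/(-26248) - 29951/(60*(-209))/1639 = -16464*(-1/26248) - 29951/(-12540)*(1/1639) = 2058/3281 - 29951*(-1/12540)*(1/1639) = 2058/3281 + (29951/12540)*(1/1639) = 2058/3281 + 29951/20553060 = 42396466711/67434589860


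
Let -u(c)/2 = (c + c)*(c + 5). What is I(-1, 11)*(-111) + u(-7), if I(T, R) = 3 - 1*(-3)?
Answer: -722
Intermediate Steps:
I(T, R) = 6 (I(T, R) = 3 + 3 = 6)
u(c) = -4*c*(5 + c) (u(c) = -2*(c + c)*(c + 5) = -2*2*c*(5 + c) = -4*c*(5 + c))
I(-1, 11)*(-111) + u(-7) = 6*(-111) - 4*(-7)*(5 - 7) = -666 - 4*(-7)*(-2) = -666 - 56 = -722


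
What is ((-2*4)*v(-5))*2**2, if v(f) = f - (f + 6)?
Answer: 192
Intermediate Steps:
v(f) = -6 (v(f) = f - (6 + f) = f + (-6 - f) = -6)
((-2*4)*v(-5))*2**2 = (-2*4*(-6))*2**2 = -8*(-6)*4 = 48*4 = 192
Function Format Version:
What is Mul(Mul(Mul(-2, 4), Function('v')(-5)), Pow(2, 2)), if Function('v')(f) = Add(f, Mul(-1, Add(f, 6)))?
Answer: 192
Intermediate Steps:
Function('v')(f) = -6 (Function('v')(f) = Add(f, Mul(-1, Add(6, f))) = Add(f, Add(-6, Mul(-1, f))) = -6)
Mul(Mul(Mul(-2, 4), Function('v')(-5)), Pow(2, 2)) = Mul(Mul(Mul(-2, 4), -6), Pow(2, 2)) = Mul(Mul(-8, -6), 4) = Mul(48, 4) = 192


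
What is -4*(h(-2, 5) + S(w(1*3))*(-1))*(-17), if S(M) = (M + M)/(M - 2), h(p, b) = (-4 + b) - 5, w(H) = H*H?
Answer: -3128/7 ≈ -446.86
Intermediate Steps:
w(H) = H²
h(p, b) = -9 + b
S(M) = 2*M/(-2 + M) (S(M) = (2*M)/(-2 + M) = 2*M/(-2 + M))
-4*(h(-2, 5) + S(w(1*3))*(-1))*(-17) = -4*((-9 + 5) + (2*(1*3)²/(-2 + (1*3)²))*(-1))*(-17) = -4*(-4 + (2*3²/(-2 + 3²))*(-1))*(-17) = -4*(-4 + (2*9/(-2 + 9))*(-1))*(-17) = -4*(-4 + (2*9/7)*(-1))*(-17) = -4*(-4 + (2*9*(⅐))*(-1))*(-17) = -4*(-4 + (18/7)*(-1))*(-17) = -4*(-4 - 18/7)*(-17) = -4*(-46/7)*(-17) = (184/7)*(-17) = -3128/7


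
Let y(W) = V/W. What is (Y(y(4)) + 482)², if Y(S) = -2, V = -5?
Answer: 230400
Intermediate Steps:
y(W) = -5/W
(Y(y(4)) + 482)² = (-2 + 482)² = 480² = 230400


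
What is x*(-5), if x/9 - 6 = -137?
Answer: 5895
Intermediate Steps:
x = -1179 (x = 54 + 9*(-137) = 54 - 1233 = -1179)
x*(-5) = -1179*(-5) = 5895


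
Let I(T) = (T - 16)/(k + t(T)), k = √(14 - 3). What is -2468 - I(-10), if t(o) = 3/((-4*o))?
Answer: -43417708/17591 + 41600*√11/17591 ≈ -2460.3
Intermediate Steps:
t(o) = -3/(4*o) (t(o) = 3*(-1/(4*o)) = -3/(4*o))
k = √11 ≈ 3.3166
I(T) = (-16 + T)/(√11 - 3/(4*T)) (I(T) = (T - 16)/(√11 - 3/(4*T)) = (-16 + T)/(√11 - 3/(4*T)))
-2468 - I(-10) = -2468 - 4*(-10)*(-16 - 10)/(-3 + 4*(-10)*√11) = -2468 - 4*(-10)*(-26)/(-3 - 40*√11) = -2468 - 1040/(-3 - 40*√11)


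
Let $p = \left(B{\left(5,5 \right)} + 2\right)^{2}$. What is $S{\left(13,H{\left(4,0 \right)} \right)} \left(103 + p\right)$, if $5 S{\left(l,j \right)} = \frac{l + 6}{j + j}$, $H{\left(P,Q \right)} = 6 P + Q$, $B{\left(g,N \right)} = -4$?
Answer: $\frac{2033}{240} \approx 8.4708$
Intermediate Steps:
$H{\left(P,Q \right)} = Q + 6 P$
$S{\left(l,j \right)} = \frac{6 + l}{10 j}$ ($S{\left(l,j \right)} = \frac{\left(l + 6\right) \frac{1}{j + j}}{5} = \frac{\left(6 + l\right) \frac{1}{2 j}}{5} = \frac{\frac{1}{2} \frac{1}{j} \left(6 + l\right)}{5} = \frac{6 + l}{10 j}$)
$p = 4$ ($p = \left(-4 + 2\right)^{2} = \left(-2\right)^{2} = 4$)
$S{\left(13,H{\left(4,0 \right)} \right)} \left(103 + p\right) = \frac{6 + 13}{10 \left(0 + 6 \cdot 4\right)} \left(103 + 4\right) = \frac{1}{10} \frac{1}{0 + 24} \cdot 19 \cdot 107 = \frac{1}{10} \cdot \frac{1}{24} \cdot 19 \cdot 107 = \frac{19}{240} \cdot 107 = \frac{2033}{240}$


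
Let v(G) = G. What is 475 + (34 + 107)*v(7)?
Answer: 1462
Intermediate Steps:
475 + (34 + 107)*v(7) = 475 + (34 + 107)*7 = 475 + 141*7 = 475 + 987 = 1462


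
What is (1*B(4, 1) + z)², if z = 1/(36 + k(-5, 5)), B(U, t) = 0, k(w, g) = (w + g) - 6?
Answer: 1/900 ≈ 0.0011111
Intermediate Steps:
k(w, g) = -6 + g + w (k(w, g) = (g + w) - 6 = -6 + g + w)
z = 1/30 (z = 1/(36 + (-6 + 5 - 5)) = 1/(36 - 6) = 1/30 ≈ 0.033333)
(1*B(4, 1) + z)² = (1*0 + 1/30)² = (0 + 1/30)² = (1/30)² = 1/900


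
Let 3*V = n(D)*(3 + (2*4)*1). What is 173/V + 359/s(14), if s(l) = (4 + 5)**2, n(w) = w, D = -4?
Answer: -26243/3564 ≈ -7.3634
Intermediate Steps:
s(l) = 81 (s(l) = 9**2 = 81)
V = -44/3 (V = (-4*(3 + (2*4)*1))/3 = (-4*(3 + 8*1))/3 = (-4*(3 + 8))/3 = (-4*11)/3 = (1/3)*(-44) = -44/3 ≈ -14.667)
173/V + 359/s(14) = 173/(-44/3) + 359/81 = 173*(-3/44) + 359*(1/81) = -519/44 + 359/81 = -26243/3564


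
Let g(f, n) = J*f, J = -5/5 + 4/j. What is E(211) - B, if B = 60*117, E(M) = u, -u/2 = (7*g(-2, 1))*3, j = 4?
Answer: -7020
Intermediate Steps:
J = 0 (J = -5/5 + 4/4 = -5*⅕ + 4*(¼) = -1 + 1 = 0)
g(f, n) = 0 (g(f, n) = 0*f = 0)
u = 0 (u = -2*7*0*3 = -0*3 = -2*0 = 0)
E(M) = 0
B = 7020
E(211) - B = 0 - 1*7020 = 0 - 7020 = -7020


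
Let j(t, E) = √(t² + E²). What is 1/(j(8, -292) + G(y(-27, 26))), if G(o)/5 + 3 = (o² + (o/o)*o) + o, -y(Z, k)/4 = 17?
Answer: 22425/502795297 - 4*√5333/502795297 ≈ 4.4020e-5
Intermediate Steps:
y(Z, k) = -68 (y(Z, k) = -4*17 = -68)
j(t, E) = √(E² + t²)
G(o) = -15 + 5*o² + 10*o (G(o) = -15 + 5*((o² + (o/o)*o) + o) = -15 + 5*((o² + 1*o) + o) = -15 + 5*((o² + o) + o) = -15 + 5*((o + o²) + o) = -15 + 5*(o² + 2*o) = -15 + (5*o² + 10*o) = -15 + 5*o² + 10*o)
1/(j(8, -292) + G(y(-27, 26))) = 1/(√((-292)² + 8²) + (-15 + 5*(-68)² + 10*(-68))) = 1/(√(85264 + 64) + (-15 + 5*4624 - 680)) = 1/(√85328 + (-15 + 23120 - 680)) = 1/(4*√5333 + 22425) = 1/(22425 + 4*√5333)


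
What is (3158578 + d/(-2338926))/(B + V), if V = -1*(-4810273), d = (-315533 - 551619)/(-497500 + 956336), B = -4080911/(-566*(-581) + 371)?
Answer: 664260677559314946944/1011615660014120267491 ≈ 0.65663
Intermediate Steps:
B = -4080911/329217 (B = -4080911/(328846 + 371) = -4080911/329217 ≈ -12.396)
d = -216788/114709 (d = -867152/458836 = -867152*1/458836 = -216788/114709 ≈ -1.8899)
V = 4810273
(3158578 + d/(-2338926))/(B + V) = (3158578 - 216788/114709/(-2338926))/(-4080911/329217 + 4810273) = (3158578 - 216788/114709*(-1/2338926))/(1583619565330/329217) = (3158578 + 108394/134147931267)*(329217/1583619565330) = (423716704445566720/134147931267)*(329217/1583619565330) = 664260677559314946944/1011615660014120267491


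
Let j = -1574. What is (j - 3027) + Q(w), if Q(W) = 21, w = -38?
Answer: -4580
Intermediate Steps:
(j - 3027) + Q(w) = (-1574 - 3027) + 21 = -4601 + 21 = -4580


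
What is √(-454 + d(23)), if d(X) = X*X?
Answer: 5*√3 ≈ 8.6602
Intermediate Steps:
d(X) = X²
√(-454 + d(23)) = √(-454 + 23²) = √(-454 + 529) = √75 = 5*√3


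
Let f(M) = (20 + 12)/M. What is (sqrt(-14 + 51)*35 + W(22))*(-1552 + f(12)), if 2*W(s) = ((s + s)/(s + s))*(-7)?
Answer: 16268/3 - 162680*sqrt(37)/3 ≈ -3.2443e+5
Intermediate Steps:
W(s) = -7/2 (W(s) = (((s + s)/(s + s))*(-7))/2 = (((2*s)/((2*s)))*(-7))/2 = (((2*s)*(1/(2*s)))*(-7))/2 = (1*(-7))/2 = (1/2)*(-7) = -7/2)
f(M) = 32/M
(sqrt(-14 + 51)*35 + W(22))*(-1552 + f(12)) = (sqrt(-14 + 51)*35 - 7/2)*(-1552 + 32/12) = (sqrt(37)*35 - 7/2)*(-1552 + 32*(1/12)) = (35*sqrt(37) - 7/2)*(-1552 + 8/3) = (-7/2 + 35*sqrt(37))*(-4648/3) = 16268/3 - 162680*sqrt(37)/3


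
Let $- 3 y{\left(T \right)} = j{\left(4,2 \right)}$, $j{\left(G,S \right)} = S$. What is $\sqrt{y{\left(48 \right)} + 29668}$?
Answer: $\frac{\sqrt{267006}}{3} \approx 172.24$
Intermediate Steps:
$y{\left(T \right)} = - \frac{2}{3}$ ($y{\left(T \right)} = \left(- \frac{1}{3}\right) 2 = - \frac{2}{3}$)
$\sqrt{y{\left(48 \right)} + 29668} = \sqrt{- \frac{2}{3} + 29668} = \sqrt{\frac{89002}{3}} = \frac{\sqrt{267006}}{3}$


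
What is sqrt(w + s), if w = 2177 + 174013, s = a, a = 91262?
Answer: 2*sqrt(66863) ≈ 517.16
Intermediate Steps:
s = 91262
w = 176190
sqrt(w + s) = sqrt(176190 + 91262) = sqrt(267452) = 2*sqrt(66863)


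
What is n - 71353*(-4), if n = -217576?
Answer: 67836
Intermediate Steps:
n - 71353*(-4) = -217576 - 71353*(-4) = -217576 - 1*(-285412) = -217576 + 285412 = 67836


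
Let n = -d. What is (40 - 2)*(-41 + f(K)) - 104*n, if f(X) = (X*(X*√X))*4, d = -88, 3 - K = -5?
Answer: -10710 + 19456*√2 ≈ 16805.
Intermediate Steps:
K = 8 (K = 3 - 1*(-5) = 3 + 5 = 8)
n = 88 (n = -1*(-88) = 88)
f(X) = 4*X^(5/2) (f(X) = (X*X^(3/2))*4 = X^(5/2)*4 = 4*X^(5/2))
(40 - 2)*(-41 + f(K)) - 104*n = (40 - 2)*(-41 + 4*8^(5/2)) - 104*88 = 38*(-41 + 4*(128*√2)) - 9152 = 38*(-41 + 512*√2) - 9152 = (-1558 + 19456*√2) - 9152 = -10710 + 19456*√2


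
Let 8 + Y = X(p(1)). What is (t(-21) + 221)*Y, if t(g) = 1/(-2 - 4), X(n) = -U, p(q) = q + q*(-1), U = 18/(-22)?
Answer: -104675/66 ≈ -1586.0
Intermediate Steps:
U = -9/11 (U = 18*(-1/22) = -9/11 ≈ -0.81818)
p(q) = 0 (p(q) = q - q = 0)
X(n) = 9/11 (X(n) = -1*(-9/11) = 9/11)
t(g) = -1/6 (t(g) = 1/(-6) = -1/6)
Y = -79/11 (Y = -8 + 9/11 = -79/11 ≈ -7.1818)
(t(-21) + 221)*Y = (-1/6 + 221)*(-79/11) = (1325/6)*(-79/11) = -104675/66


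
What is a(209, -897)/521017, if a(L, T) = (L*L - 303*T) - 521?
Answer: 44993/74431 ≈ 0.60449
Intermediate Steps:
a(L, T) = -521 + L² - 303*T (a(L, T) = (L² - 303*T) - 521 = -521 + L² - 303*T)
a(209, -897)/521017 = (-521 + 209² - 303*(-897))/521017 = (-521 + 43681 + 271791)*(1/521017) = 314951*(1/521017) = 44993/74431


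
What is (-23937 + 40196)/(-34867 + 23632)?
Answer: -16259/11235 ≈ -1.4472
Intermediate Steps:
(-23937 + 40196)/(-34867 + 23632) = 16259/(-11235) = 16259*(-1/11235) = -16259/11235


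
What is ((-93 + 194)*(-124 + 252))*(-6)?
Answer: -77568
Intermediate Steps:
((-93 + 194)*(-124 + 252))*(-6) = (101*128)*(-6) = 12928*(-6) = -77568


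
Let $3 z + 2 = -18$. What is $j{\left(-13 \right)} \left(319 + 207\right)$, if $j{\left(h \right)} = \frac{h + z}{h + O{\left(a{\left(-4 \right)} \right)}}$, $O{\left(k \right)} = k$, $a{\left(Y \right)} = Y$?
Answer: $\frac{31034}{51} \approx 608.51$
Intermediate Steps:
$z = - \frac{20}{3}$ ($z = - \frac{2}{3} + \frac{1}{3} \left(-18\right) = - \frac{2}{3} - 6 = - \frac{20}{3} \approx -6.6667$)
$j{\left(h \right)} = \frac{- \frac{20}{3} + h}{-4 + h}$ ($j{\left(h \right)} = \frac{h - \frac{20}{3}}{h - 4} = \frac{- \frac{20}{3} + h}{-4 + h}$)
$j{\left(-13 \right)} \left(319 + 207\right) = \frac{- \frac{20}{3} - 13}{-4 - 13} \left(319 + 207\right) = \frac{1}{-17} \left(- \frac{59}{3}\right) 526 = \left(- \frac{1}{17}\right) \left(- \frac{59}{3}\right) 526 = \frac{59}{51} \cdot 526 = \frac{31034}{51}$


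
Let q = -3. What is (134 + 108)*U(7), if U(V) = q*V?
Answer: -5082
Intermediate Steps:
U(V) = -3*V
(134 + 108)*U(7) = (134 + 108)*(-3*7) = 242*(-21) = -5082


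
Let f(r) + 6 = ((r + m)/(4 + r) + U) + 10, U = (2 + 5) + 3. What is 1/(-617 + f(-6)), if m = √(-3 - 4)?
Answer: -2400/1440007 + 2*I*√7/1440007 ≈ -0.0016667 + 3.6746e-6*I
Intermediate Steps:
m = I*√7 (m = √(-7) = I*√7 ≈ 2.6458*I)
U = 10 (U = 7 + 3 = 10)
f(r) = 14 + (r + I*√7)/(4 + r) (f(r) = -6 + (((r + I*√7)/(4 + r) + 10) + 10) = -6 + ((10 + (r + I*√7)/(4 + r)) + 10) = -6 + (20 + (r + I*√7)/(4 + r)) = 14 + (r + I*√7)/(4 + r))
1/(-617 + f(-6)) = 1/(-617 + (56 + 15*(-6) + I*√7)/(4 - 6)) = 1/(-617 + (56 - 90 + I*√7)/(-2)) = 1/(-617 - (-34 + I*√7)/2) = 1/(-617 + (17 - I*√7/2)) = 1/(-600 - I*√7/2)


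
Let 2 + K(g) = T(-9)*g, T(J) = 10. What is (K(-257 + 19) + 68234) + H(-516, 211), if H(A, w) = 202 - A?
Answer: 66570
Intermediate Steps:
K(g) = -2 + 10*g
(K(-257 + 19) + 68234) + H(-516, 211) = ((-2 + 10*(-257 + 19)) + 68234) + (202 - 1*(-516)) = ((-2 + 10*(-238)) + 68234) + (202 + 516) = ((-2 - 2380) + 68234) + 718 = (-2382 + 68234) + 718 = 65852 + 718 = 66570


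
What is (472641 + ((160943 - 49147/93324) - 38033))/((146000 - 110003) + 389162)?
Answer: 7939878911/5668219788 ≈ 1.4008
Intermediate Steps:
(472641 + ((160943 - 49147/93324) - 38033))/((146000 - 110003) + 389162) = (472641 + ((160943 - 49147*1/93324) - 38033))/(35997 + 389162) = (472641 + ((160943 - 7021/13332) - 38033))/425159 = (472641 + (2145685055/13332 - 38033))*(1/425159) = (472641 + 1638629099/13332)*(1/425159) = (7939878911/13332)*(1/425159) = 7939878911/5668219788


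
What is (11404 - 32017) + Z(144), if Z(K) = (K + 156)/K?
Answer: -247331/12 ≈ -20611.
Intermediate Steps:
Z(K) = (156 + K)/K
(11404 - 32017) + Z(144) = (11404 - 32017) + (156 + 144)/144 = -20613 + (1/144)*300 = -20613 + 25/12 = -247331/12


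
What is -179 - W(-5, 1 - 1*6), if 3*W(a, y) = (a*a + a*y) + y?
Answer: -194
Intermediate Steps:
W(a, y) = y/3 + a²/3 + a*y/3 (W(a, y) = ((a*a + a*y) + y)/3 = ((a² + a*y) + y)/3 = (y + a² + a*y)/3 = y/3 + a²/3 + a*y/3)
-179 - W(-5, 1 - 1*6) = -179 - ((1 - 1*6)/3 + (⅓)*(-5)² + (⅓)*(-5)*(1 - 1*6)) = -179 - ((1 - 6)/3 + (⅓)*25 + (⅓)*(-5)*(1 - 6)) = -179 - ((⅓)*(-5) + 25/3 + (⅓)*(-5)*(-5)) = -179 - (-5/3 + 25/3 + 25/3) = -179 - 1*15 = -179 - 15 = -194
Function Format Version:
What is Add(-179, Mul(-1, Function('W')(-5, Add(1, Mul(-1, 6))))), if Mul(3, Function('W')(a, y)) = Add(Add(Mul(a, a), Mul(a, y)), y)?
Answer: -194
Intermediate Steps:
Function('W')(a, y) = Add(Mul(Rational(1, 3), y), Mul(Rational(1, 3), Pow(a, 2)), Mul(Rational(1, 3), a, y)) (Function('W')(a, y) = Mul(Rational(1, 3), Add(Add(Mul(a, a), Mul(a, y)), y)) = Mul(Rational(1, 3), Add(Add(Pow(a, 2), Mul(a, y)), y)) = Mul(Rational(1, 3), Add(y, Pow(a, 2), Mul(a, y))) = Add(Mul(Rational(1, 3), y), Mul(Rational(1, 3), Pow(a, 2)), Mul(Rational(1, 3), a, y)))
Add(-179, Mul(-1, Function('W')(-5, Add(1, Mul(-1, 6))))) = Add(-179, Mul(-1, Add(Mul(Rational(1, 3), Add(1, Mul(-1, 6))), Mul(Rational(1, 3), Pow(-5, 2)), Mul(Rational(1, 3), -5, Add(1, Mul(-1, 6)))))) = Add(-179, Mul(-1, Add(Mul(Rational(1, 3), Add(1, -6)), Mul(Rational(1, 3), 25), Mul(Rational(1, 3), -5, Add(1, -6))))) = Add(-179, Mul(-1, Add(Mul(Rational(1, 3), -5), Rational(25, 3), Mul(Rational(1, 3), -5, -5)))) = Add(-179, Mul(-1, Add(Rational(-5, 3), Rational(25, 3), Rational(25, 3)))) = Add(-179, Mul(-1, 15)) = Add(-179, -15) = -194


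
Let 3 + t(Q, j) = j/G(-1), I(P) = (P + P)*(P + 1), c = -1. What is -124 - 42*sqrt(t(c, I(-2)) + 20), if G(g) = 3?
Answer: -124 - 14*sqrt(165) ≈ -303.83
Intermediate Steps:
I(P) = 2*P*(1 + P) (I(P) = (2*P)*(1 + P) = 2*P*(1 + P))
t(Q, j) = -3 + j/3
-124 - 42*sqrt(t(c, I(-2)) + 20) = -124 - 42*sqrt((-3 + (2*(-2)*(1 - 2))/3) + 20) = -124 - 42*sqrt((-3 + (2*(-2)*(-1))/3) + 20) = -124 - 42*sqrt((-3 + (1/3)*4) + 20) = -124 - 42*sqrt((-3 + 4/3) + 20) = -124 - 42*sqrt(-5/3 + 20) = -124 - 14*sqrt(165)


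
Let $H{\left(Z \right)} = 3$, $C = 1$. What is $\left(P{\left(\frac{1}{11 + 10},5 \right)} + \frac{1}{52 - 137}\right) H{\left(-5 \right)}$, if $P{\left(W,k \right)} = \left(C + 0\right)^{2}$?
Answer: $\frac{252}{85} \approx 2.9647$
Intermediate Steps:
$P{\left(W,k \right)} = 1$ ($P{\left(W,k \right)} = \left(1 + 0\right)^{2} = 1^{2} = 1$)
$\left(P{\left(\frac{1}{11 + 10},5 \right)} + \frac{1}{52 - 137}\right) H{\left(-5 \right)} = \left(1 + \frac{1}{52 - 137}\right) 3 = \left(1 + \frac{1}{-85}\right) 3 = \left(1 - \frac{1}{85}\right) 3 = \frac{84}{85} \cdot 3 = \frac{252}{85}$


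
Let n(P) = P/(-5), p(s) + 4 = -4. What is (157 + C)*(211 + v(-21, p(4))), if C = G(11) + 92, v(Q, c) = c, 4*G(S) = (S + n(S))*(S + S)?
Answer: 301861/5 ≈ 60372.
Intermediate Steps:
p(s) = -8 (p(s) = -4 - 4 = -8)
n(P) = -P/5 (n(P) = P*(-1/5) = -P/5)
G(S) = 2*S**2/5 (G(S) = ((S - S/5)*(S + S))/4 = ((4*S/5)*(2*S))/4 = (8*S**2/5)/4 = 2*S**2/5)
C = 702/5 (C = (2/5)*11**2 + 92 = (2/5)*121 + 92 = 242/5 + 92 = 702/5 ≈ 140.40)
(157 + C)*(211 + v(-21, p(4))) = (157 + 702/5)*(211 - 8) = (1487/5)*203 = 301861/5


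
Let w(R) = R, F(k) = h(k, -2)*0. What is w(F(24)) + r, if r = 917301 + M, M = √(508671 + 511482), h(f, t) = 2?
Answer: 917301 + √1020153 ≈ 9.1831e+5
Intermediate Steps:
M = √1020153 ≈ 1010.0
F(k) = 0 (F(k) = 2*0 = 0)
r = 917301 + √1020153 ≈ 9.1831e+5
w(F(24)) + r = 0 + (917301 + √1020153) = 917301 + √1020153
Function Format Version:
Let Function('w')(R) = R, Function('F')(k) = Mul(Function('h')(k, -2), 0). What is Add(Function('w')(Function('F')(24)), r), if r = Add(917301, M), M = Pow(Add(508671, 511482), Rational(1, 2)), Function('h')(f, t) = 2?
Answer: Add(917301, Pow(1020153, Rational(1, 2))) ≈ 9.1831e+5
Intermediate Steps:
M = Pow(1020153, Rational(1, 2)) ≈ 1010.0
Function('F')(k) = 0 (Function('F')(k) = Mul(2, 0) = 0)
r = Add(917301, Pow(1020153, Rational(1, 2))) ≈ 9.1831e+5
Add(Function('w')(Function('F')(24)), r) = Add(0, Add(917301, Pow(1020153, Rational(1, 2)))) = Add(917301, Pow(1020153, Rational(1, 2)))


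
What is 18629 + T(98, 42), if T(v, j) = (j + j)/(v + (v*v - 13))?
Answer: 180496465/9689 ≈ 18629.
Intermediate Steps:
T(v, j) = 2*j/(-13 + v + v**2) (T(v, j) = (2*j)/(v + (v**2 - 13)) = (2*j)/(v + (-13 + v**2)) = (2*j)/(-13 + v + v**2) = 2*j/(-13 + v + v**2))
18629 + T(98, 42) = 18629 + 2*42/(-13 + 98 + 98**2) = 18629 + 2*42/(-13 + 98 + 9604) = 18629 + 2*42/9689 = 18629 + 2*42*(1/9689) = 18629 + 84/9689 = 180496465/9689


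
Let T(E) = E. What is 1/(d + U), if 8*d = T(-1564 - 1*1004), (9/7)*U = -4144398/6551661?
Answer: -19654983/6318919805 ≈ -0.0031105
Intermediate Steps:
U = -9670262/19654983 (U = 7*(-4144398/6551661)/9 = 7*(-4144398*1/6551661)/9 = (7/9)*(-1381466/2183887) = -9670262/19654983 ≈ -0.49200)
d = -321 (d = (-1564 - 1*1004)/8 = (-1564 - 1004)/8 = (⅛)*(-2568) = -321)
1/(d + U) = 1/(-321 - 9670262/19654983) = 1/(-6318919805/19654983) = -19654983/6318919805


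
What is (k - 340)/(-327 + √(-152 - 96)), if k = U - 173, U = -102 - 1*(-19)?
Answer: 194892/107177 + 1192*I*√62/107177 ≈ 1.8184 + 0.087573*I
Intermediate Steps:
U = -83 (U = -102 + 19 = -83)
k = -256 (k = -83 - 173 = -256)
(k - 340)/(-327 + √(-152 - 96)) = (-256 - 340)/(-327 + √(-152 - 96)) = -596/(-327 + √(-248)) = -596/(-327 + 2*I*√62)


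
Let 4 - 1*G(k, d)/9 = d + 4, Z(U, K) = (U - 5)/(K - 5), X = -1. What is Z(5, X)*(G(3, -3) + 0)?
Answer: 0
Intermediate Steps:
Z(U, K) = (-5 + U)/(-5 + K)
G(k, d) = -9*d (G(k, d) = 36 - 9*(d + 4) = 36 - 9*(4 + d) = 36 + (-36 - 9*d) = -9*d)
Z(5, X)*(G(3, -3) + 0) = ((-5 + 5)/(-5 - 1))*(-9*(-3) + 0) = (0/(-6))*(27 + 0) = -1/6*0*27 = 0*27 = 0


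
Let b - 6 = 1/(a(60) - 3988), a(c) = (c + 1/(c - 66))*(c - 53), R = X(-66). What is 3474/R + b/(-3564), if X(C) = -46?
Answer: -3682669732/48761955 ≈ -75.523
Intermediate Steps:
R = -46
a(c) = (-53 + c)*(c + 1/(-66 + c)) (a(c) = (c + 1/(-66 + c))*(-53 + c) = (-53 + c)*(c + 1/(-66 + c)))
b = 128484/21415 (b = 6 + 1/((-53 + 60³ - 119*60² + 3499*60)/(-66 + 60) - 3988) = 6 + 1/((-53 + 216000 - 119*3600 + 209940)/(-6) - 3988) = 6 + 1/(-(-53 + 216000 - 428400 + 209940)/6 - 3988) = 6 + 1/(-⅙*(-2513) - 3988) = 6 + 1/(2513/6 - 3988) = 6 + 1/(-21415/6) = 6 - 6/21415 = 128484/21415 ≈ 5.9997)
3474/R + b/(-3564) = 3474/(-46) + (128484/21415)/(-3564) = 3474*(-1/46) + (128484/21415)*(-1/3564) = -1737/23 - 3569/2120085 = -3682669732/48761955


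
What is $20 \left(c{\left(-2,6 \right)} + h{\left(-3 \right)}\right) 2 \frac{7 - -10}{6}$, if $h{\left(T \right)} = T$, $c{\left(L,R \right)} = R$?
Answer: $340$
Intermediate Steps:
$20 \left(c{\left(-2,6 \right)} + h{\left(-3 \right)}\right) 2 \frac{7 - -10}{6} = 20 \left(6 - 3\right) 2 \frac{7 - -10}{6} = 20 \cdot 3 \cdot 2 \left(7 + 10\right) \frac{1}{6} = 20 \cdot 6 \cdot 17 \cdot \frac{1}{6} = 120 \cdot \frac{17}{6} = 340$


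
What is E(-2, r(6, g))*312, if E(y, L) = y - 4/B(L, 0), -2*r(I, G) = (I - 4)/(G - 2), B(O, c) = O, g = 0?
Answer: -3120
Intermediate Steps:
r(I, G) = -(-4 + I)/(2*(-2 + G)) (r(I, G) = -(I - 4)/(2*(G - 2)) = -(-4 + I)/(2*(-2 + G)))
E(y, L) = y - 4/L
E(-2, r(6, g))*312 = (-2 - 4*2*(-2 + 0)/(4 - 1*6))*312 = (-2 - 4*(-4/(4 - 6)))*312 = (-2 - 4/((½)*(-½)*(-2)))*312 = (-2 - 4/½)*312 = (-2 - 4*2)*312 = (-2 - 8)*312 = -10*312 = -3120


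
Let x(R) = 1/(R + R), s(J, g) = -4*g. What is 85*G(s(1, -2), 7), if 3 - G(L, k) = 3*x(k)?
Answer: 3315/14 ≈ 236.79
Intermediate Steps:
x(R) = 1/(2*R)
G(L, k) = 3 - 3/(2*k) (G(L, k) = 3 - 3*1/(2*k) = 3 - 3/(2*k))
85*G(s(1, -2), 7) = 85*(3 - 3/2/7) = 85*(3 - 3/2*⅐) = 85*(3 - 3/14) = 85*(39/14) = 3315/14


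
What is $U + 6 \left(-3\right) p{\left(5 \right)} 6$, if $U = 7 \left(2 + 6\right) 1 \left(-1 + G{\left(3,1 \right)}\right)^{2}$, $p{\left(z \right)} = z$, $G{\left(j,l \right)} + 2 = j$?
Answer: $-540$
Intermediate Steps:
$G{\left(j,l \right)} = -2 + j$
$U = 0$ ($U = 7 \left(2 + 6\right) 1 \left(-1 + \left(-2 + 3\right)\right)^{2} = 7 \cdot 8 \cdot 1 \left(-1 + 1\right)^{2} = 7 \cdot 8 \cdot 0^{2} = 56 \cdot 0 = 0$)
$U + 6 \left(-3\right) p{\left(5 \right)} 6 = 0 + 6 \left(-3\right) 5 \cdot 6 = 0 - 540 = -540$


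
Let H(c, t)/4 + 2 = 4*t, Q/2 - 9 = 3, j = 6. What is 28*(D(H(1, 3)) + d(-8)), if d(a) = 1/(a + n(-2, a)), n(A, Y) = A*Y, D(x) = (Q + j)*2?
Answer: 3367/2 ≈ 1683.5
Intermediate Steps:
Q = 24 (Q = 18 + 2*3 = 18 + 6 = 24)
H(c, t) = -8 + 16*t (H(c, t) = -8 + 4*(4*t) = -8 + 16*t)
D(x) = 60 (D(x) = (24 + 6)*2 = 30*2 = 60)
d(a) = -1/a (d(a) = 1/(a - 2*a) = 1/(-a) = -1/a)
28*(D(H(1, 3)) + d(-8)) = 28*(60 - 1/(-8)) = 28*(60 - 1*(-1/8)) = 28*(60 + 1/8) = 28*(481/8) = 3367/2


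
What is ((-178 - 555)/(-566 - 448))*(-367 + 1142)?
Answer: 568075/1014 ≈ 560.23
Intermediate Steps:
((-178 - 555)/(-566 - 448))*(-367 + 1142) = -733/(-1014)*775 = -733*(-1/1014)*775 = (733/1014)*775 = 568075/1014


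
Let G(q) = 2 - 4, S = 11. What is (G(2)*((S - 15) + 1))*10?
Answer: 60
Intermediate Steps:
G(q) = -2
(G(2)*((S - 15) + 1))*10 = -2*((11 - 15) + 1)*10 = -2*(-4 + 1)*10 = -2*(-3)*10 = 6*10 = 60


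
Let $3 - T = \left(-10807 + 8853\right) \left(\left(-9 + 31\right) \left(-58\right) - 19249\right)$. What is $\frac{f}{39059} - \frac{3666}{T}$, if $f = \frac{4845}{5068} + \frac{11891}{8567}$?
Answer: $\frac{10298572852001905}{68013353037572293988} \approx 0.00015142$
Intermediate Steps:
$f = \frac{101770703}{43417556}$ ($f = 4845 \cdot \frac{1}{5068} + 11891 \cdot \frac{1}{8567} = \frac{4845}{5068} + \frac{11891}{8567} = \frac{101770703}{43417556} \approx 2.344$)
$T = -40105847$ ($T = 3 - \left(-10807 + 8853\right) \left(\left(-9 + 31\right) \left(-58\right) - 19249\right) = 3 - - 1954 \left(22 \left(-58\right) - 19249\right) = 3 - - 1954 \left(-1276 - 19249\right) = 3 - \left(-1954\right) \left(-20525\right) = 3 - 40105850 = -40105847$)
$\frac{f}{39059} - \frac{3666}{T} = \frac{101770703}{43417556 \cdot 39059} - \frac{3666}{-40105847} = \frac{101770703}{43417556} \cdot \frac{1}{39059} - - \frac{3666}{40105847} = \frac{101770703}{1695846319804} + \frac{3666}{40105847} = \frac{10298572852001905}{68013353037572293988}$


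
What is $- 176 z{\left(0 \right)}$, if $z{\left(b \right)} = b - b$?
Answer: $0$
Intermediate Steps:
$z{\left(b \right)} = 0$
$- 176 z{\left(0 \right)} = \left(-176\right) 0 = 0$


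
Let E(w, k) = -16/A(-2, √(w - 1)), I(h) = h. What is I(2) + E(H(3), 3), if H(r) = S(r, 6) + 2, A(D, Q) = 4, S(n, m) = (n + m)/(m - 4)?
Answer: -2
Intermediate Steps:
S(n, m) = (m + n)/(-4 + m)
H(r) = 5 + r/2 (H(r) = (6 + r)/(-4 + 6) + 2 = (6 + r)/2 + 2 = (3 + r/2) + 2 = 5 + r/2)
E(w, k) = -4 (E(w, k) = -16/4 = -16*¼ = -4)
I(2) + E(H(3), 3) = 2 - 4 = -2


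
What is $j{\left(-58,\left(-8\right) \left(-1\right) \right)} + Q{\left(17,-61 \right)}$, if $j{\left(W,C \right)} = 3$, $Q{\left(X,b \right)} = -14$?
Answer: $-11$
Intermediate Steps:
$j{\left(-58,\left(-8\right) \left(-1\right) \right)} + Q{\left(17,-61 \right)} = 3 - 14 = -11$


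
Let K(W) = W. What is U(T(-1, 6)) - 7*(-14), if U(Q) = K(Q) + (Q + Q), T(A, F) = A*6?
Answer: 80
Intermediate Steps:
T(A, F) = 6*A
U(Q) = 3*Q (U(Q) = Q + (Q + Q) = Q + 2*Q = 3*Q)
U(T(-1, 6)) - 7*(-14) = 3*(6*(-1)) - 7*(-14) = 3*(-6) + 98 = -18 + 98 = 80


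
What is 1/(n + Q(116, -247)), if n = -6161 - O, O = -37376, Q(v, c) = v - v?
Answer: 1/31215 ≈ 3.2036e-5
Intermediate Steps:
Q(v, c) = 0
n = 31215 (n = -6161 - 1*(-37376) = -6161 + 37376 = 31215)
1/(n + Q(116, -247)) = 1/(31215 + 0) = 1/31215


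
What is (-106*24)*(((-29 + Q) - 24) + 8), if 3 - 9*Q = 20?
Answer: 357856/3 ≈ 1.1929e+5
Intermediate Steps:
Q = -17/9 (Q = ⅓ - ⅑*20 = ⅓ - 20/9 = -17/9 ≈ -1.8889)
(-106*24)*(((-29 + Q) - 24) + 8) = (-106*24)*(((-29 - 17/9) - 24) + 8) = -2544*((-278/9 - 24) + 8) = -2544*(-494/9 + 8) = -2544*(-422/9) = 357856/3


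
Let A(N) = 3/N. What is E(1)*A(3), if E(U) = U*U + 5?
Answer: 6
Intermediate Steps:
E(U) = 5 + U**2 (E(U) = U**2 + 5 = 5 + U**2)
E(1)*A(3) = (5 + 1**2)*(3/3) = (5 + 1)*(3*(1/3)) = 6*1 = 6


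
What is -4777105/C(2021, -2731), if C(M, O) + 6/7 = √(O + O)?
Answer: 100319205/133837 + 234078145*I*√5462/267674 ≈ 749.56 + 64629.0*I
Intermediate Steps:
C(M, O) = -6/7 + √2*√O (C(M, O) = -6/7 + √(O + O) = -6/7 + √(2*O) = -6/7 + √2*√O)
-4777105/C(2021, -2731) = -4777105/(-6/7 + √2*√(-2731)) = -4777105/(-6/7 + √2*(I*√2731)) = -4777105/(-6/7 + I*√5462)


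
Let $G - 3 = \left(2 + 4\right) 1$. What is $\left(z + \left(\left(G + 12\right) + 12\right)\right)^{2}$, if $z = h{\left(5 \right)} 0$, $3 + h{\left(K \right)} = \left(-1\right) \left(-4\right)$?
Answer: $1089$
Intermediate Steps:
$h{\left(K \right)} = 1$ ($h{\left(K \right)} = -3 - -4 = -3 + 4 = 1$)
$z = 0$ ($z = 1 \cdot 0 = 0$)
$G = 9$ ($G = 3 + \left(2 + 4\right) 1 = 3 + 6 \cdot 1 = 3 + 6 = 9$)
$\left(z + \left(\left(G + 12\right) + 12\right)\right)^{2} = \left(0 + \left(\left(9 + 12\right) + 12\right)\right)^{2} = \left(0 + \left(21 + 12\right)\right)^{2} = \left(0 + 33\right)^{2} = 33^{2} = 1089$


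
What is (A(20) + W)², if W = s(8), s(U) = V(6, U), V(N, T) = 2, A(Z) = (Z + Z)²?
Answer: 2566404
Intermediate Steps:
A(Z) = 4*Z² (A(Z) = (2*Z)² = 4*Z²)
s(U) = 2
W = 2
(A(20) + W)² = (4*20² + 2)² = (4*400 + 2)² = (1600 + 2)² = 1602² = 2566404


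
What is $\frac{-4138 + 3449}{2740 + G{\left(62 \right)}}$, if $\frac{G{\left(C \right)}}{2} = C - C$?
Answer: $- \frac{689}{2740} \approx -0.25146$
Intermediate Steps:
$G{\left(C \right)} = 0$ ($G{\left(C \right)} = 2 \left(C - C\right) = 2 \cdot 0 = 0$)
$\frac{-4138 + 3449}{2740 + G{\left(62 \right)}} = \frac{-4138 + 3449}{2740 + 0} = - \frac{689}{2740}$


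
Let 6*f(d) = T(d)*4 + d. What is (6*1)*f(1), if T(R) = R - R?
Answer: 1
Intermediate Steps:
T(R) = 0
f(d) = d/6 (f(d) = (0*4 + d)/6 = (0 + d)/6 = d/6)
(6*1)*f(1) = (6*1)*((⅙)*1) = 6*(⅙) = 1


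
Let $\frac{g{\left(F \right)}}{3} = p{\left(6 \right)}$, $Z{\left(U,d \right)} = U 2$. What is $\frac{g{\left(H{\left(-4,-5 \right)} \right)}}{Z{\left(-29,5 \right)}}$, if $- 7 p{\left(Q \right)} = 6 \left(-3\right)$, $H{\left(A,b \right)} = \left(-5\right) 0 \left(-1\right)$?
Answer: $- \frac{27}{203} \approx -0.133$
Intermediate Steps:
$H{\left(A,b \right)} = 0$ ($H{\left(A,b \right)} = 0 \left(-1\right) = 0$)
$p{\left(Q \right)} = \frac{18}{7}$ ($p{\left(Q \right)} = - \frac{6 \left(-3\right)}{7} = \left(- \frac{1}{7}\right) \left(-18\right) = \frac{18}{7}$)
$Z{\left(U,d \right)} = 2 U$
$g{\left(F \right)} = \frac{54}{7}$ ($g{\left(F \right)} = 3 \cdot \frac{18}{7} = \frac{54}{7}$)
$\frac{g{\left(H{\left(-4,-5 \right)} \right)}}{Z{\left(-29,5 \right)}} = \frac{54}{7 \cdot 2 \left(-29\right)} = \frac{54}{7 \left(-58\right)} = \frac{54}{7} \left(- \frac{1}{58}\right) = - \frac{27}{203}$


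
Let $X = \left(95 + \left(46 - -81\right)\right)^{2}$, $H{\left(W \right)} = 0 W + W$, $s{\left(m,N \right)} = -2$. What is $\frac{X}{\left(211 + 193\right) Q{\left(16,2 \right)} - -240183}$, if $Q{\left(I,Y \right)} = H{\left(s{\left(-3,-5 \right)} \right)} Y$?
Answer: $\frac{49284}{238567} \approx 0.20658$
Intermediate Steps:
$H{\left(W \right)} = W$ ($H{\left(W \right)} = 0 + W = W$)
$X = 49284$ ($X = \left(95 + \left(46 + 81\right)\right)^{2} = \left(95 + 127\right)^{2} = 222^{2} = 49284$)
$Q{\left(I,Y \right)} = - 2 Y$
$\frac{X}{\left(211 + 193\right) Q{\left(16,2 \right)} - -240183} = \frac{49284}{\left(211 + 193\right) \left(\left(-2\right) 2\right) - -240183} = \frac{49284}{404 \left(-4\right) + 240183} = \frac{49284}{-1616 + 240183} = \frac{49284}{238567}$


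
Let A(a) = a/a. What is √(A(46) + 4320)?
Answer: √4321 ≈ 65.734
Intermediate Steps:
A(a) = 1
√(A(46) + 4320) = √(1 + 4320) = √4321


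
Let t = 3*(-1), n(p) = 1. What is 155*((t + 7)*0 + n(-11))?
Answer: 155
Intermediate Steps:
t = -3
155*((t + 7)*0 + n(-11)) = 155*((-3 + 7)*0 + 1) = 155*(4*0 + 1) = 155*(0 + 1) = 155*1 = 155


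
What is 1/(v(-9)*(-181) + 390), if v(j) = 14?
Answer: -1/2144 ≈ -0.00046642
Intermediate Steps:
1/(v(-9)*(-181) + 390) = 1/(14*(-181) + 390) = 1/(-2534 + 390) = 1/(-2144) = -1/2144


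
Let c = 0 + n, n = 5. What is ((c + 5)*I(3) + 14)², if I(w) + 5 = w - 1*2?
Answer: 676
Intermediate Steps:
I(w) = -7 + w (I(w) = -5 + (w - 1*2) = -5 + (w - 2) = -5 + (-2 + w) = -7 + w)
c = 5 (c = 0 + 5 = 5)
((c + 5)*I(3) + 14)² = ((5 + 5)*(-7 + 3) + 14)² = (10*(-4) + 14)² = (-40 + 14)² = (-26)² = 676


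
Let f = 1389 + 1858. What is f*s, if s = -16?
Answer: -51952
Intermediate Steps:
f = 3247
f*s = 3247*(-16) = -51952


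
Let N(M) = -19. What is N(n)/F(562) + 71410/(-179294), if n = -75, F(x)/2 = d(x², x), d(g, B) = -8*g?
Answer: -180433657027/453031473088 ≈ -0.39828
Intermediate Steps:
F(x) = -16*x² (F(x) = 2*(-8*x²) = -16*x²)
N(n)/F(562) + 71410/(-179294) = -19/((-16*562²)) + 71410/(-179294) = -19/((-16*315844)) + 71410*(-1/179294) = -19/(-5053504) - 35705/89647 = -19*(-1/5053504) - 35705/89647 = 19/5053504 - 35705/89647 = -180433657027/453031473088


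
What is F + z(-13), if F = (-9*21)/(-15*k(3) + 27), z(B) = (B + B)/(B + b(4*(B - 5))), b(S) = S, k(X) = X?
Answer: 1837/170 ≈ 10.806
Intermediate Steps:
z(B) = 2*B/(-20 + 5*B) (z(B) = (B + B)/(B + 4*(B - 5)) = (2*B)/(B + 4*(-5 + B)) = (2*B)/(B + (-20 + 4*B)) = (2*B)/(-20 + 5*B) = 2*B/(-20 + 5*B))
F = 21/2 (F = (-9*21)/(-15*3 + 27) = -189/(-45 + 27) = -189/(-18) = -189*(-1/18) = 21/2 ≈ 10.500)
F + z(-13) = 21/2 + (2/5)*(-13)/(-4 - 13) = 21/2 + (2/5)*(-13)/(-17) = 21/2 + (2/5)*(-13)*(-1/17) = 21/2 + 26/85 = 1837/170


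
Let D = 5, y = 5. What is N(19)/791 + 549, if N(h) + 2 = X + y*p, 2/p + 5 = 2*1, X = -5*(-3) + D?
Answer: 1302821/2373 ≈ 549.02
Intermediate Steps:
X = 20 (X = -5*(-3) + 5 = 15 + 5 = 20)
p = -⅔ (p = 2/(-5 + 2*1) = 2/(-5 + 2) = 2/(-3) = 2*(-⅓) = -⅔ ≈ -0.66667)
N(h) = 44/3 (N(h) = -2 + (20 + 5*(-⅔)) = -2 + (20 - 10/3) = -2 + 50/3 = 44/3)
N(19)/791 + 549 = (44/3)/791 + 549 = (44/3)*(1/791) + 549 = 44/2373 + 549 = 1302821/2373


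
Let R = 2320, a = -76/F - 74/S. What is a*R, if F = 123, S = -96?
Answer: 43645/123 ≈ 354.84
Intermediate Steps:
a = 301/1968 (a = -76/123 - 74/(-96) = -76*1/123 - 74*(-1/96) = -76/123 + 37/48 = 301/1968 ≈ 0.15295)
a*R = (301/1968)*2320 = 43645/123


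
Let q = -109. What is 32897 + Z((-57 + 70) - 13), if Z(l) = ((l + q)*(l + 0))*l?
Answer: 32897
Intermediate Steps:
Z(l) = l²*(-109 + l) (Z(l) = ((l - 109)*(l + 0))*l = ((-109 + l)*l)*l = (l*(-109 + l))*l = l²*(-109 + l))
32897 + Z((-57 + 70) - 13) = 32897 + ((-57 + 70) - 13)²*(-109 + ((-57 + 70) - 13)) = 32897 + (13 - 13)²*(-109 + (13 - 13)) = 32897 + 0²*(-109 + 0) = 32897 + 0*(-109) = 32897 + 0 = 32897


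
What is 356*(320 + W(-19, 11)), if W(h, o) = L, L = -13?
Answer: 109292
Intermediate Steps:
W(h, o) = -13
356*(320 + W(-19, 11)) = 356*(320 - 13) = 356*307 = 109292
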